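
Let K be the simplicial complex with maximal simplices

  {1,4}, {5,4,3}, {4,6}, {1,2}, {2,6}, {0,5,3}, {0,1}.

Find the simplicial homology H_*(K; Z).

Fix the vertex order 0 < 1 < 2 < 3 < 4 < 5 < 6 and write every simplex with vertices in increasing order. Then dim K = 2 and the simplices of K are:

  0-simplices (7): [0], [1], [2], [3], [4], [5], [6]
  1-simplices (10): [0,1], [0,3], [0,5], [1,2], [1,4], [2,6], [3,4], [3,5], [4,5], [4,6]
  2-simplices (2): [0,3,5], [3,4,5]

so the chain groups are C_0 ≅ Z^7, C_1 ≅ Z^10, C_2 ≅ Z^2.

The boundary map ∂_1: C_1 → C_0 maps an edge to its endpoints' difference, ∂[p,q] = q − p.
The 7×10 boundary matrix has rank 6 and Smith normal form diag(1,1,1,1,1,1).

The boundary map ∂_2: C_2 → C_1 sends each 2-simplex [p,q,r] to [q,r] − [p,r] + [p,q]. For instance
  ∂[3,4,5] = [4,5] − [3,5] + [3,4],
  ∂[0,3,5] = [3,5] − [0,5] + [0,3].
This gives a 10×2 integer matrix of rank 2; reducing to Smith normal form yields diagonal entries (1,1).

From H_k ≅ ker(∂_k) / im(∂_{k+1}) we obtain:

  H_0: rank C_0 − rank ∂_1 = 7 − 6 = 1, and the invariant factors of ∂_1 are all 1, so H_0 ≅ Z.
  H_1: rank ker ∂_1 − rank ∂_2 = (10 − 6) − 2 = 2, and the invariant factors of ∂_2 are all 1, so H_1 ≅ Z^2.
  H_2: rank ker ∂_2 − rank ∂_3 = (2 − 2) − 0 = 0, and there is no ∂_3, so H_2 ≅ 0.

H_0 = Z,  H_1 = Z^2,  H_2 = 0.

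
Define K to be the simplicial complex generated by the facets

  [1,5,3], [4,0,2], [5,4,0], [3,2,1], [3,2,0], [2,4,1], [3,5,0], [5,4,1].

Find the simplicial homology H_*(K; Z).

K has 6 vertices, 12 edges, 8 triangles.
rank ∂_0 = 0, rank ∂_1 = 5 ⇒ b_0 = 6 − 0 − 5 = 1; all invariant factors of ∂_1 are 1 so no torsion. So H_0 = Z.
rank ∂_1 = 5, rank ∂_2 = 7 ⇒ b_1 = 12 − 5 − 7 = 0; all invariant factors of ∂_2 are 1 so no torsion. So H_1 = 0.
rank ∂_2 = 7, rank ∂_3 = 0 ⇒ b_2 = 8 − 7 − 0 = 1. So H_2 = Z.

H_0 ≅ Z,  H_1 = 0,  H_2 ≅ Z.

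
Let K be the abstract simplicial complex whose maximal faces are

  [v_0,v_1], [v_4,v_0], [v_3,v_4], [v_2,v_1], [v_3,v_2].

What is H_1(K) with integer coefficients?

H_1 = Z.

K has 5 vertices, 5 edges.
rank ∂_1 = 4, rank ∂_2 = 0 ⇒ b_1 = 5 − 4 − 0 = 1. So H_1 ≅ Z.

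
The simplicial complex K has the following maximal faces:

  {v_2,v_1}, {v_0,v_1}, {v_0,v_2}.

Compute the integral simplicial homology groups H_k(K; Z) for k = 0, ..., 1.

H_0 ≅ Z,  H_1 ≅ Z.

We work with the vertex ordering v_0 < v_1 < v_2. The simplices of K, each written with vertices in increasing order, are:

  0-simplices (3): [v_0], [v_1], [v_2]
  1-simplices (3): [v_0,v_1], [v_0,v_2], [v_1,v_2]

giving chain groups C_0 ≅ Z^3, C_1 ≅ Z^3.

Boundary ∂_1: C_1 → C_0 sends each edge [p,q] (with p < q) to q − p.
The 3×3 boundary matrix has rank 2 and Smith normal form diag(1,1).

From H_k ≅ ker(∂_k) / im(∂_{k+1}) we obtain:

  H_0: rank C_0 − rank ∂_1 = 3 − 2 = 1, and the invariant factors of ∂_1 are all 1, so H_0 = Z.
  H_1: rank ker ∂_1 − rank ∂_2 = (3 − 2) − 0 = 1, and there is no ∂_2, so H_1 = Z.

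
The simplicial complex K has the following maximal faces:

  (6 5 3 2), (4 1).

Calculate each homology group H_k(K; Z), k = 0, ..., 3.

H_0 ≅ Z^2,  H_1 = 0,  H_2 = 0,  H_3 = 0.

We work with the vertex ordering 1 < 2 < 3 < 4 < 5 < 6. The simplices of K, each written with vertices in increasing order, are:

  0-simplices (6): [1], [2], [3], [4], [5], [6]
  1-simplices (7): [1,4], [2,3], [2,5], [2,6], [3,5], [3,6], [5,6]
  2-simplices (4): [2,3,5], [2,3,6], [2,5,6], [3,5,6]
  3-simplices (1): [2,3,5,6]

giving chain groups C_0 ≅ Z^6, C_1 ≅ Z^7, C_2 ≅ Z^4, C_3 ≅ Z^1.

∂_1: C_1 → C_0 maps an edge to its endpoints' difference, ∂[p,q] = q − p. For instance
  ∂[2,3] = [3] − [2].
As a 6×7 matrix over Z this has rank 4, with invariant factors (1,1,1,1).

Boundary ∂_2: C_2 → C_1 maps a triangle to the signed sum of its edges. For instance
  ∂[2,3,6] = [3,6] − [2,6] + [2,3],
  ∂[3,5,6] = [5,6] − [3,6] + [3,5].
The 7×4 boundary matrix has rank 3 and Smith normal form diag(1,1,1).

∂_3: C_3 → C_2 sends each 3-simplex σ to the alternating sum Σ_i (−1)^i (σ with its i-th vertex removed). For instance
  ∂[2,3,5,6] = [3,5,6] − [2,5,6] + [2,3,6] − [2,3,5].
This gives a 4×1 integer matrix of rank 1; reducing to Smith normal form yields diagonal entries (1).

Now H_k = ker ∂_k / im ∂_{k+1}, so:

  H_0: rank C_0 − rank ∂_1 = 6 − 4 = 2, and the invariant factors of ∂_1 are all 1, so H_0 = Z^2.
  H_1: rank ker ∂_1 − rank ∂_2 = (7 − 4) − 3 = 0, and the invariant factors of ∂_2 are all 1, so H_1 = 0.
  H_2: rank ker ∂_2 − rank ∂_3 = (4 − 3) − 1 = 0, and the invariant factors of ∂_3 are all 1, so H_2 = 0.
  H_3: rank ker ∂_3 − rank ∂_4 = (1 − 1) − 0 = 0, and there is no ∂_4, so H_3 = 0.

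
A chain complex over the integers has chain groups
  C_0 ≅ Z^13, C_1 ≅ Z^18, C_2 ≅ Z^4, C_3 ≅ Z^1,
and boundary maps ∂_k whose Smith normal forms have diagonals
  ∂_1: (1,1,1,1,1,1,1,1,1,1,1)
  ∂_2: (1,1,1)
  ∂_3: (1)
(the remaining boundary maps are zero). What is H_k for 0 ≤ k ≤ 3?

H_0 ≅ Z^2,  H_1 ≅ Z^4,  H_2 = 0,  H_3 = 0.

H_0: b_0 = 13 − 0 − 11 = 2; torsion from ∂_1 factors > 1: none. So H_0 ≅ Z^2.
H_1: b_1 = 18 − 11 − 3 = 4; torsion from ∂_2 factors > 1: none. So H_1 ≅ Z^4.
H_2: b_2 = 4 − 3 − 1 = 0; torsion from ∂_3 factors > 1: none. So H_2 ≅ 0.
H_3: b_3 = 1 − 1 − 0 = 0; torsion from ∂_4 factors > 1: none. So H_3 ≅ 0.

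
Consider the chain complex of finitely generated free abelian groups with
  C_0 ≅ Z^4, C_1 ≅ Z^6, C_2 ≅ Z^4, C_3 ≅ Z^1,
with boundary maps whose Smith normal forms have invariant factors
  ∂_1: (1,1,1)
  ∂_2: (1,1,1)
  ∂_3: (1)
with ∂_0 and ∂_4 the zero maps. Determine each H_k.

H_0: b_0 = 4 − 0 − 3 = 1; torsion from ∂_1 factors > 1: none. So H_0 ≅ Z.
H_1: b_1 = 6 − 3 − 3 = 0; torsion from ∂_2 factors > 1: none. So H_1 ≅ 0.
H_2: b_2 = 4 − 3 − 1 = 0; torsion from ∂_3 factors > 1: none. So H_2 ≅ 0.
H_3: b_3 = 1 − 1 − 0 = 0; torsion from ∂_4 factors > 1: none. So H_3 ≅ 0.

H_0 ≅ Z,  H_1 = 0,  H_2 = 0,  H_3 = 0.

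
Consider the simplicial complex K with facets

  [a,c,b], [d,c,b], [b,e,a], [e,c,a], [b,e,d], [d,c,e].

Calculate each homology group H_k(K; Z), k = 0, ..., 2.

Fix the vertex order a < b < c < d < e and write every simplex with vertices in increasing order. Then dim K = 2 and the simplices of K are:

  0-simplices (5): a, b, c, d, e
  1-simplices (9): ab, ac, ae, bc, bd, be, cd, ce, de
  2-simplices (6): abc, abe, ace, bcd, bde, cde

giving chain groups C_0 ≅ Z^5, C_1 ≅ Z^9, C_2 ≅ Z^6.

∂_1: C_1 → C_0 sends each edge [p,q] (with p < q) to q − p. For instance
  ∂be = e − b.
The resulting 5×9 matrix has rank 4, and its Smith normal form has invariant factors (1,1,1,1).

∂_2: C_2 → C_1 sends each 2-simplex [p,q,r] to [q,r] − [p,r] + [p,q]. For instance
  ∂ace = ce − ae + ac,
  ∂abc = bc − ac + ab.
This gives a 9×6 integer matrix of rank 5; reducing to Smith normal form yields diagonal entries (1,1,1,1,1).

Reading off H_k = ker ∂_k / im ∂_{k+1}:

  H_0: rank C_0 − rank ∂_1 = 5 − 4 = 1, and the invariant factors of ∂_1 are all 1, so H_0 = Z.
  H_1: rank ker ∂_1 − rank ∂_2 = (9 − 4) − 5 = 0, and the invariant factors of ∂_2 are all 1, so H_1 = 0.
  H_2: rank ker ∂_2 − rank ∂_3 = (6 − 5) − 0 = 1, and there is no ∂_3, so H_2 = Z.

As a check, the Euler characteristic is 5 − 9 + 6 = 2, which agrees with 1 − 0 + 1 = 2.

H_0 ≅ Z,  H_1 = 0,  H_2 ≅ Z.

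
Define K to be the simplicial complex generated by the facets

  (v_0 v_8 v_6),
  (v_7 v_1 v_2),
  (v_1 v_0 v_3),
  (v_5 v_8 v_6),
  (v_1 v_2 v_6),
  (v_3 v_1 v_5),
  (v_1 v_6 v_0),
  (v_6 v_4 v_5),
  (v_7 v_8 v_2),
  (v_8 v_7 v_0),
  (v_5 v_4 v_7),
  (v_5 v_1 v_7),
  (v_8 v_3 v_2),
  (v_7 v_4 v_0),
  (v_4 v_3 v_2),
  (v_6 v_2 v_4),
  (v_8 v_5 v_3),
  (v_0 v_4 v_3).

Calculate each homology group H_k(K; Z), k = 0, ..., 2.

H_0 = Z,  H_1 = Z^2,  H_2 = Z.

Order the vertices as v_0 < v_1 < v_2 < v_3 < v_4 < v_5 < v_6 < v_7 < v_8. Listing each simplex with vertices in this order, K has dimension 2 with simplices:

  0-simplices (9): [v_0], [v_1], [v_2], [v_3], [v_4], [v_5], [v_6], [v_7], [v_8]
  1-simplices (27): (27 of them)
  2-simplices (18): (18 of them)

giving chain groups C_0 ≅ Z^9, C_1 ≅ Z^27, C_2 ≅ Z^18.

Boundary ∂_1: C_1 → C_0 maps an edge to its endpoints' difference, ∂[p,q] = q − p. For instance
  ∂[v_1,v_7] = [v_7] − [v_1].
The resulting 9×27 matrix has rank 8, and its Smith normal form has invariant factors (1,1,1,1,1,1,1,1).

The boundary map ∂_2: C_2 → C_1 sends each 2-simplex [p,q,r] to [q,r] − [p,r] + [p,q]. For instance
  ∂[v_0,v_3,v_4] = [v_3,v_4] − [v_0,v_4] + [v_0,v_3],
  ∂[v_0,v_7,v_8] = [v_7,v_8] − [v_0,v_8] + [v_0,v_7].
As a 27×18 matrix over Z this has rank 17, with invariant factors (1,1,1,1,1,1,1,1,1,1,1,1,1,1,1,1,1).

Now H_k = ker ∂_k / im ∂_{k+1}, so:

  H_0: rank C_0 − rank ∂_1 = 9 − 8 = 1, and the invariant factors of ∂_1 are all 1, so H_0 ≅ Z.
  H_1: rank ker ∂_1 − rank ∂_2 = (27 − 8) − 17 = 2, and the invariant factors of ∂_2 are all 1, so H_1 ≅ Z^2.
  H_2: rank ker ∂_2 − rank ∂_3 = (18 − 17) − 0 = 1, and there is no ∂_3, so H_2 ≅ Z.

As a check, the Euler characteristic is 9 − 27 + 18 = 0, which agrees with 1 − 2 + 1 = 0.
(K is a triangulation of the torus T^2.)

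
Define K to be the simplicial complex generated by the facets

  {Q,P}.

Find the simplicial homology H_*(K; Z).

Take the total order P < Q on the vertex set. Then K (dimension 1) consists of the simplices:

  0-simplices (2): P, Q
  1-simplices (1): PQ

so the chain groups are C_0 ≅ Z^2, C_1 ≅ Z^1.

The boundary map ∂_1: C_1 → C_0 sends each edge [p,q] (with p < q) to q − p. For instance
  ∂PQ = Q − P.
The 2×1 boundary matrix has rank 1 and Smith normal form diag(1).

Now H_k = ker ∂_k / im ∂_{k+1}, so:

  H_0: rank C_0 − rank ∂_1 = 2 − 1 = 1, and the invariant factors of ∂_1 are all 1, so H_0 ≅ Z.
  H_1: rank ker ∂_1 − rank ∂_2 = (1 − 1) − 0 = 0, and there is no ∂_2, so H_1 ≅ 0.

As a check, the Euler characteristic is 2 − 1 = 1, which agrees with 1 − 0 = 1.

H_0 = Z,  H_1 = 0.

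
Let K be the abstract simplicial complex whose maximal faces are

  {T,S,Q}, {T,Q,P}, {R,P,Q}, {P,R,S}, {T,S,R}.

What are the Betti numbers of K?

Fix the vertex order P < Q < R < S < T and write every simplex with vertices in increasing order. Then dim K = 2 and the simplices of K are:

  0-simplices (5): P, Q, R, S, T
  1-simplices (10): PQ, PR, PS, PT, QR, QS, QT, RS, RT, ST
  2-simplices (5): PQR, PQT, PRS, QST, RST

so the chain groups are C_0 ≅ Z^5, C_1 ≅ Z^10, C_2 ≅ Z^5.

∂_1: C_1 → C_0 sends each edge [p,q] (with p < q) to q − p.
The 5×10 boundary matrix has rank 4 and Smith normal form diag(1,1,1,1).

Boundary ∂_2: C_2 → C_1 maps a triangle to the signed sum of its edges. For instance
  ∂RST = ST − RT + RS,
  ∂PQR = QR − PR + PQ.
The resulting 10×5 matrix has rank 5, and its Smith normal form has invariant factors (1,1,1,1,1).

Reading off H_k = ker ∂_k / im ∂_{k+1}:

  H_0: rank C_0 − rank ∂_1 = 5 − 4 = 1, and the invariant factors of ∂_1 are all 1, so H_0 ≅ Z.
  H_1: rank ker ∂_1 − rank ∂_2 = (10 − 4) − 5 = 1, and the invariant factors of ∂_2 are all 1, so H_1 ≅ Z.
  H_2: rank ker ∂_2 − rank ∂_3 = (5 − 5) − 0 = 0, and there is no ∂_3, so H_2 ≅ 0.

As a check, the Euler characteristic is 5 − 10 + 5 = 0, which agrees with 1 − 1 + 0 = 0.

Hence the Betti numbers are b_0 = 1, b_1 = 1, b_2 = 0.

b_0 = 1, b_1 = 1, b_2 = 0.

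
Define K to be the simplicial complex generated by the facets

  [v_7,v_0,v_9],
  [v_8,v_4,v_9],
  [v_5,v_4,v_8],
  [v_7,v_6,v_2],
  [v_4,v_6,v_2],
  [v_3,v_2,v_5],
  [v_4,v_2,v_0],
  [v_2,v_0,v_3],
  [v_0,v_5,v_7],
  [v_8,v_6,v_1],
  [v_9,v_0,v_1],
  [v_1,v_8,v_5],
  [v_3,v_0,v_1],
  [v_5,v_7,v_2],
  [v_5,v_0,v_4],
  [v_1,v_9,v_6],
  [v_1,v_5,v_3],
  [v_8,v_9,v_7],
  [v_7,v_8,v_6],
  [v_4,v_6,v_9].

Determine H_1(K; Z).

H_1 = Z ⊕ Z/2.

Take the total order v_0 < v_1 < v_2 < v_3 < v_4 < v_5 < v_6 < v_7 < v_8 < v_9 on the vertex set. Then K (dimension 2) consists of the simplices:

  0-simplices (10): [v_0], [v_1], [v_2], [v_3], [v_4], [v_5], [v_6], [v_7], [v_8], [v_9]
  1-simplices (30): (30 of them)
  2-simplices (20): (20 of them)

giving chain groups C_0 ≅ Z^10, C_1 ≅ Z^30, C_2 ≅ Z^20.

Boundary ∂_1: C_1 → C_0 is given by ∂[p,q] = [q] − [p]. For instance
  ∂[v_5,v_7] = [v_7] − [v_5].
The 10×30 boundary matrix has rank 9 and Smith normal form diag(1,1,1,1,1,1,1,1,1).

Boundary ∂_2: C_2 → C_1 sends each 2-simplex [p,q,r] to [q,r] − [p,r] + [p,q]. For instance
  ∂[v_7,v_8,v_9] = [v_8,v_9] − [v_7,v_9] + [v_7,v_8],
  ∂[v_4,v_8,v_9] = [v_8,v_9] − [v_4,v_9] + [v_4,v_8].
The 30×20 boundary matrix has rank 20 and Smith normal form diag(1,1,1,1,1,1,1,1,1,1,1,1,1,1,1,1,1,1,1,2).

Now H_k = ker ∂_k / im ∂_{k+1}, so:

  H_1: rank ker ∂_1 − rank ∂_2 = (30 − 9) − 20 = 1, and ∂_2 has invariant factor 2 > 1, so H_1 = Z ⊕ Z/2.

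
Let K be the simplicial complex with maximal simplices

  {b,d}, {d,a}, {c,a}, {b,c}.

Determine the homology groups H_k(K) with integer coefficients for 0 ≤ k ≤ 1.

Order the vertices as a < b < c < d. Listing each simplex with vertices in this order, K has dimension 1 with simplices:

  0-simplices (4): a, b, c, d
  1-simplices (4): ac, ad, bc, bd

Hence C_0 ≅ Z^4, C_1 ≅ Z^4.

∂_1: C_1 → C_0 sends each edge [p,q] (with p < q) to q − p. For instance
  ∂bc = c − b.
The 4×4 boundary matrix has rank 3 and Smith normal form diag(1,1,1).

Now H_k = ker ∂_k / im ∂_{k+1}, so:

  H_0: rank C_0 − rank ∂_1 = 4 − 3 = 1, and the invariant factors of ∂_1 are all 1, so H_0 = Z.
  H_1: rank ker ∂_1 − rank ∂_2 = (4 − 3) − 0 = 1, and there is no ∂_2, so H_1 = Z.

H_0 = Z,  H_1 = Z.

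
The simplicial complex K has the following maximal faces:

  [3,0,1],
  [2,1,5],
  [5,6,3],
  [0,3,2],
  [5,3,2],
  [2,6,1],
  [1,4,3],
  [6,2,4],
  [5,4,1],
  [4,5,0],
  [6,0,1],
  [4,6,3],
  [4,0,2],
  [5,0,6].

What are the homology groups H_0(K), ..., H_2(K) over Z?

H_0 ≅ Z,  H_1 ≅ Z^2,  H_2 ≅ Z.

K has 7 vertices, 21 edges, 14 triangles.
rank ∂_0 = 0, rank ∂_1 = 6 ⇒ b_0 = 7 − 0 − 6 = 1; all invariant factors of ∂_1 are 1 so no torsion. So H_0 ≅ Z.
rank ∂_1 = 6, rank ∂_2 = 13 ⇒ b_1 = 21 − 6 − 13 = 2; all invariant factors of ∂_2 are 1 so no torsion. So H_1 ≅ Z^2.
rank ∂_2 = 13, rank ∂_3 = 0 ⇒ b_2 = 14 − 13 − 0 = 1. So H_2 ≅ Z.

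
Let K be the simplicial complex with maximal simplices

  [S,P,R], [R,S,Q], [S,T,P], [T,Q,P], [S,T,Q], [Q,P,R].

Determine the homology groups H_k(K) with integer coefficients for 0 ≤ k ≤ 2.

We work with the vertex ordering P < Q < R < S < T. The simplices of K, each written with vertices in increasing order, are:

  0-simplices (5): P, Q, R, S, T
  1-simplices (9): PQ, PR, PS, PT, QR, QS, QT, RS, ST
  2-simplices (6): PQR, PQT, PRS, PST, QRS, QST

so the chain groups are C_0 ≅ Z^5, C_1 ≅ Z^9, C_2 ≅ Z^6.

∂_1: C_1 → C_0 is given by ∂[p,q] = [q] − [p].
The resulting 5×9 matrix has rank 4, and its Smith normal form has invariant factors (1,1,1,1).

Boundary ∂_2: C_2 → C_1 acts by ∂[p,q,r] = [q,r] − [p,r] + [p,q]. For instance
  ∂PQR = QR − PR + PQ,
  ∂QRS = RS − QS + QR.
This gives a 9×6 integer matrix of rank 5; reducing to Smith normal form yields diagonal entries (1,1,1,1,1).

Now H_k = ker ∂_k / im ∂_{k+1}, so:

  H_0: rank C_0 − rank ∂_1 = 5 − 4 = 1, and the invariant factors of ∂_1 are all 1, so H_0 ≅ Z.
  H_1: rank ker ∂_1 − rank ∂_2 = (9 − 4) − 5 = 0, and the invariant factors of ∂_2 are all 1, so H_1 ≅ 0.
  H_2: rank ker ∂_2 − rank ∂_3 = (6 − 5) − 0 = 1, and there is no ∂_3, so H_2 ≅ Z.

As a check, the Euler characteristic is 5 − 9 + 6 = 2, which agrees with 1 − 0 + 1 = 2.

H_0 = Z,  H_1 = 0,  H_2 = Z.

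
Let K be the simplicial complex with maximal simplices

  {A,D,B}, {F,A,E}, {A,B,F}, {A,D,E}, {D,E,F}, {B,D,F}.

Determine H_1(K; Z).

Fix the vertex order A < B < D < E < F and write every simplex with vertices in increasing order. Then dim K = 2 and the simplices of K are:

  0-simplices (5): A, B, D, E, F
  1-simplices (9): AB, AD, AE, AF, BD, BF, DE, DF, EF
  2-simplices (6): ABD, ABF, ADE, AEF, BDF, DEF

Hence C_0 ≅ Z^5, C_1 ≅ Z^9, C_2 ≅ Z^6.

Boundary ∂_1: C_1 → C_0 sends each edge [p,q] (with p < q) to q − p. For instance
  ∂BD = D − B.
This gives a 5×9 integer matrix of rank 4; reducing to Smith normal form yields diagonal entries (1,1,1,1).

The boundary map ∂_2: C_2 → C_1 maps a triangle to the signed sum of its edges. For instance
  ∂BDF = DF − BF + BD,
  ∂AEF = EF − AF + AE.
This gives a 9×6 integer matrix of rank 5; reducing to Smith normal form yields diagonal entries (1,1,1,1,1).

From H_k ≅ ker(∂_k) / im(∂_{k+1}) we obtain:

  H_1: rank ker ∂_1 − rank ∂_2 = (9 − 4) − 5 = 0, and the invariant factors of ∂_2 are all 1, so H_1 ≅ 0.

(K is a triangulation of the 2-sphere S^2.)

H_1 ≅ 0.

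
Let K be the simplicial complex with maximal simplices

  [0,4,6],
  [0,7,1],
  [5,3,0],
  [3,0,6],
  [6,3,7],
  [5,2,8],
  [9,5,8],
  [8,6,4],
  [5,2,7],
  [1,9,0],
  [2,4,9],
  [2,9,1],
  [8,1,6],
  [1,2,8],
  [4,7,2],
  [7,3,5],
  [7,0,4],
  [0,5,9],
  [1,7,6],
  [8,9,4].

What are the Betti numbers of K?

b_0 = 1, b_1 = 1, b_2 = 0.

We work with the vertex ordering 0 < 1 < 2 < 3 < 4 < 5 < 6 < 7 < 8 < 9. The simplices of K, each written with vertices in increasing order, are:

  0-simplices (10): [0], [1], [2], [3], [4], [5], [6], [7], [8], [9]
  1-simplices (30): (30 of them)
  2-simplices (20): (20 of them)

Hence C_0 ≅ Z^10, C_1 ≅ Z^30, C_2 ≅ Z^20.

Boundary ∂_1: C_1 → C_0 sends each edge [p,q] (with p < q) to q − p. For instance
  ∂[5,8] = [8] − [5].
As a 10×30 matrix over Z this has rank 9, with invariant factors (1,1,1,1,1,1,1,1,1).

Boundary ∂_2: C_2 → C_1 acts by ∂[p,q,r] = [q,r] − [p,r] + [p,q]. For instance
  ∂[4,6,8] = [6,8] − [4,8] + [4,6],
  ∂[3,5,7] = [5,7] − [3,7] + [3,5].
This gives a 30×20 integer matrix of rank 20; reducing to Smith normal form yields diagonal entries (1,1,1,1,1,1,1,1,1,1,1,1,1,1,1,1,1,1,1,2).

Reading off H_k = ker ∂_k / im ∂_{k+1}:

  H_0: rank C_0 − rank ∂_1 = 10 − 9 = 1, and the invariant factors of ∂_1 are all 1, so H_0 ≅ Z.
  H_1: rank ker ∂_1 − rank ∂_2 = (30 − 9) − 20 = 1, and ∂_2 has invariant factor 2 > 1, so H_1 ≅ Z ⊕ Z/2.
  H_2: rank ker ∂_2 − rank ∂_3 = (20 − 20) − 0 = 0, and there is no ∂_3, so H_2 ≅ 0.

As a check, the Euler characteristic is 10 − 30 + 20 = 0, which agrees with 1 − 1 + 0 = 0.
(K is a triangulation of the Klein bottle.)

Hence the Betti numbers are b_0 = 1, b_1 = 1, b_2 = 0.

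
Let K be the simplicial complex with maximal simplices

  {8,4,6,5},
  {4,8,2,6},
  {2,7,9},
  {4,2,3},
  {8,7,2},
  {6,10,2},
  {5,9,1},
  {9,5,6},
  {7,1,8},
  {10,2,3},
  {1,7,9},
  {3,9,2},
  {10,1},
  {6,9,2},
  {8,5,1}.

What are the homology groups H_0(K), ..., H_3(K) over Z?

Fix the vertex order 1 < 2 < 3 < 4 < 5 < 6 < 7 < 8 < 9 < 10 and write every simplex with vertices in increasing order. Then dim K = 3 and the simplices of K are:

  0-simplices (10): [1], [2], [3], [4], [5], [6], [7], [8], [9], [10]
  1-simplices (26): (26 of them)
  2-simplices (19): (19 of them)
  3-simplices (2): [2,4,6,8], [4,5,6,8]

so the chain groups are C_0 ≅ Z^10, C_1 ≅ Z^26, C_2 ≅ Z^19, C_3 ≅ Z^2.

The boundary map ∂_1: C_1 → C_0 sends each edge [p,q] (with p < q) to q − p. For instance
  ∂[4,5] = [5] − [4].
The 10×26 boundary matrix has rank 9 and Smith normal form diag(1,1,1,1,1,1,1,1,1).

∂_2: C_2 → C_1 maps a triangle to the signed sum of its edges. For instance
  ∂[2,6,9] = [6,9] − [2,9] + [2,6],
  ∂[2,3,4] = [3,4] − [2,4] + [2,3].
The resulting 26×19 matrix has rank 16, and its Smith normal form has invariant factors (1,1,1,1,1,1,1,1,1,1,1,1,1,1,1,1).

The boundary map ∂_3: C_3 → C_2 sends each 3-simplex σ to the alternating sum Σ_i (−1)^i (σ with its i-th vertex removed). For instance
  ∂[2,4,6,8] = [4,6,8] − [2,6,8] + [2,4,8] − [2,4,6],
  ∂[4,5,6,8] = [5,6,8] − [4,6,8] + [4,5,8] − [4,5,6].
The resulting 19×2 matrix has rank 2, and its Smith normal form has invariant factors (1,1).

Now H_k = ker ∂_k / im ∂_{k+1}, so:

  H_0: rank C_0 − rank ∂_1 = 10 − 9 = 1, and the invariant factors of ∂_1 are all 1, so H_0 = Z.
  H_1: rank ker ∂_1 − rank ∂_2 = (26 − 9) − 16 = 1, and the invariant factors of ∂_2 are all 1, so H_1 = Z.
  H_2: rank ker ∂_2 − rank ∂_3 = (19 − 16) − 2 = 1, and the invariant factors of ∂_3 are all 1, so H_2 = Z.
  H_3: rank ker ∂_3 − rank ∂_4 = (2 − 2) − 0 = 0, and there is no ∂_4, so H_3 = 0.

H_0 ≅ Z,  H_1 ≅ Z,  H_2 ≅ Z,  H_3 = 0.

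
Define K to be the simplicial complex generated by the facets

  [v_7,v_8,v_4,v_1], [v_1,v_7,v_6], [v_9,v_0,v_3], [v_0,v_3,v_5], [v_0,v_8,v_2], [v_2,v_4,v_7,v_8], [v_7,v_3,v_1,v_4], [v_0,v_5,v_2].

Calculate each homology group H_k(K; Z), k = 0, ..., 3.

K has 10 vertices, 22 edges, 15 triangles, 3 3-simplices.
rank ∂_0 = 0, rank ∂_1 = 9 ⇒ b_0 = 10 − 0 − 9 = 1; all invariant factors of ∂_1 are 1 so no torsion. So H_0 = Z.
rank ∂_1 = 9, rank ∂_2 = 12 ⇒ b_1 = 22 − 9 − 12 = 1; all invariant factors of ∂_2 are 1 so no torsion. So H_1 = Z.
rank ∂_2 = 12, rank ∂_3 = 3 ⇒ b_2 = 15 − 12 − 3 = 0; all invariant factors of ∂_3 are 1 so no torsion. So H_2 = 0.
rank ∂_3 = 3, rank ∂_4 = 0 ⇒ b_3 = 3 − 3 − 0 = 0. So H_3 = 0.

H_0 = Z,  H_1 = Z,  H_2 = 0,  H_3 = 0.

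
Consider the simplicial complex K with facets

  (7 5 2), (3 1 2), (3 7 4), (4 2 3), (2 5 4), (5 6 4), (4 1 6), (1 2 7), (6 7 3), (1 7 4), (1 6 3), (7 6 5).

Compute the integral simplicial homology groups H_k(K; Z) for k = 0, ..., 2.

Take the total order 1 < 2 < 3 < 4 < 5 < 6 < 7 on the vertex set. Then K (dimension 2) consists of the simplices:

  0-simplices (7): [1], [2], [3], [4], [5], [6], [7]
  1-simplices (18): [1,2], [1,3], [1,4], [1,6], [1,7], [2,3], [2,4], [2,5], [2,7], [3,4], [3,6], [3,7], [4,5], [4,6], [4,7], [5,6], [5,7], [6,7]
  2-simplices (12): [1,2,3], [1,2,7], [1,3,6], [1,4,6], [1,4,7], [2,3,4], [2,4,5], [2,5,7], [3,4,7], [3,6,7], [4,5,6], [5,6,7]

so the chain groups are C_0 ≅ Z^7, C_1 ≅ Z^18, C_2 ≅ Z^12.

∂_1: C_1 → C_0 maps an edge to its endpoints' difference, ∂[p,q] = q − p. For instance
  ∂[2,7] = [7] − [2].
The 7×18 boundary matrix has rank 6 and Smith normal form diag(1,1,1,1,1,1).

∂_2: C_2 → C_1 acts by ∂[p,q,r] = [q,r] − [p,r] + [p,q]. For instance
  ∂[2,3,4] = [3,4] − [2,4] + [2,3],
  ∂[1,4,7] = [4,7] − [1,7] + [1,4].
The 18×12 boundary matrix has rank 12 and Smith normal form diag(1,1,1,1,1,1,1,1,1,1,1,2).

Reading off H_k = ker ∂_k / im ∂_{k+1}:

  H_0: rank C_0 − rank ∂_1 = 7 − 6 = 1, and the invariant factors of ∂_1 are all 1, so H_0 ≅ Z.
  H_1: rank ker ∂_1 − rank ∂_2 = (18 − 6) − 12 = 0, and ∂_2 has invariant factor 2 > 1, so H_1 ≅ Z/2.
  H_2: rank ker ∂_2 − rank ∂_3 = (12 − 12) − 0 = 0, and there is no ∂_3, so H_2 ≅ 0.

(K is a triangulation of the real projective plane RP^2.)

H_0 ≅ Z,  H_1 ≅ Z/2,  H_2 = 0.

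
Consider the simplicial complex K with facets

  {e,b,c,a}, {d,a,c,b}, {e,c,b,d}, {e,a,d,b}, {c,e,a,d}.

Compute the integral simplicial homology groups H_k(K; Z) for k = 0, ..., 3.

We work with the vertex ordering a < b < c < d < e. The simplices of K, each written with vertices in increasing order, are:

  0-simplices (5): a, b, c, d, e
  1-simplices (10): ab, ac, ad, ae, bc, bd, be, cd, ce, de
  2-simplices (10): abc, abd, abe, acd, ace, ade, bcd, bce, bde, cde
  3-simplices (5): abcd, abce, abde, acde, bcde

Hence C_0 ≅ Z^5, C_1 ≅ Z^10, C_2 ≅ Z^10, C_3 ≅ Z^5.

∂_1: C_1 → C_0 is given by ∂[p,q] = [q] − [p]. For instance
  ∂be = e − b.
The 5×10 boundary matrix has rank 4 and Smith normal form diag(1,1,1,1).

Boundary ∂_2: C_2 → C_1 acts by ∂[p,q,r] = [q,r] − [p,r] + [p,q]. For instance
  ∂acd = cd − ad + ac,
  ∂bde = de − be + bd.
The resulting 10×10 matrix has rank 6, and its Smith normal form has invariant factors (1,1,1,1,1,1).

Boundary ∂_3: C_3 → C_2 sends each 3-simplex σ to the alternating sum Σ_i (−1)^i (σ with its i-th vertex removed). For instance
  ∂abde = bde − ade + abe − abd,
  ∂bcde = cde − bde + bce − bcd.
This gives a 10×5 integer matrix of rank 4; reducing to Smith normal form yields diagonal entries (1,1,1,1).

Computing H_k = (kernel of ∂_k) / (image of ∂_{k+1}):

  H_0: rank C_0 − rank ∂_1 = 5 − 4 = 1, and the invariant factors of ∂_1 are all 1, so H_0 ≅ Z.
  H_1: rank ker ∂_1 − rank ∂_2 = (10 − 4) − 6 = 0, and the invariant factors of ∂_2 are all 1, so H_1 ≅ 0.
  H_2: rank ker ∂_2 − rank ∂_3 = (10 − 6) − 4 = 0, and the invariant factors of ∂_3 are all 1, so H_2 ≅ 0.
  H_3: rank ker ∂_3 − rank ∂_4 = (5 − 4) − 0 = 1, and there is no ∂_4, so H_3 ≅ Z.

(K is a triangulation of the 3-sphere S^3.)

H_0 ≅ Z,  H_1 = 0,  H_2 = 0,  H_3 ≅ Z.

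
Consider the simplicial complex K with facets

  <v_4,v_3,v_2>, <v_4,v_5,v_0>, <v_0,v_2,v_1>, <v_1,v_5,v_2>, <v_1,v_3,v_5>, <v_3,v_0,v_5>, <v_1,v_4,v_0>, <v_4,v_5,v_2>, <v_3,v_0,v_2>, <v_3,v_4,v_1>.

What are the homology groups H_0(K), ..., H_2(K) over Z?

We work with the vertex ordering v_0 < v_1 < v_2 < v_3 < v_4 < v_5. The simplices of K, each written with vertices in increasing order, are:

  0-simplices (6): [v_0], [v_1], [v_2], [v_3], [v_4], [v_5]
  1-simplices (15): (15 of them)
  2-simplices (10): [v_0,v_1,v_2], [v_0,v_1,v_4], [v_0,v_2,v_3], [v_0,v_3,v_5], [v_0,v_4,v_5], [v_1,v_2,v_5], [v_1,v_3,v_4], [v_1,v_3,v_5], [v_2,v_3,v_4], [v_2,v_4,v_5]

giving chain groups C_0 ≅ Z^6, C_1 ≅ Z^15, C_2 ≅ Z^10.

∂_1: C_1 → C_0 maps an edge to its endpoints' difference, ∂[p,q] = q − p. For instance
  ∂[v_1,v_3] = [v_3] − [v_1].
As a 6×15 matrix over Z this has rank 5, with invariant factors (1,1,1,1,1).

The boundary map ∂_2: C_2 → C_1 maps a triangle to the signed sum of its edges. For instance
  ∂[v_1,v_3,v_5] = [v_3,v_5] − [v_1,v_5] + [v_1,v_3],
  ∂[v_2,v_3,v_4] = [v_3,v_4] − [v_2,v_4] + [v_2,v_3].
The 15×10 boundary matrix has rank 10 and Smith normal form diag(1,1,1,1,1,1,1,1,1,2).

Reading off H_k = ker ∂_k / im ∂_{k+1}:

  H_0: rank C_0 − rank ∂_1 = 6 − 5 = 1, and the invariant factors of ∂_1 are all 1, so H_0 ≅ Z.
  H_1: rank ker ∂_1 − rank ∂_2 = (15 − 5) − 10 = 0, and ∂_2 has invariant factor 2 > 1, so H_1 ≅ Z/2Z.
  H_2: rank ker ∂_2 − rank ∂_3 = (10 − 10) − 0 = 0, and there is no ∂_3, so H_2 ≅ 0.

H_0 = Z,  H_1 = Z/2Z,  H_2 = 0.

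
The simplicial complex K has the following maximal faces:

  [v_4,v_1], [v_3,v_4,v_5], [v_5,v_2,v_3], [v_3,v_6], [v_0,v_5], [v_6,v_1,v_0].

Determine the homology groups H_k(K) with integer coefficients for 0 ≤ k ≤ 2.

H_0 = Z,  H_1 = Z^2,  H_2 = 0.

Order the vertices as v_0 < v_1 < v_2 < v_3 < v_4 < v_5 < v_6. Listing each simplex with vertices in this order, K has dimension 2 with simplices:

  0-simplices (7): [v_0], [v_1], [v_2], [v_3], [v_4], [v_5], [v_6]
  1-simplices (11): [v_0,v_1], [v_0,v_5], [v_0,v_6], [v_1,v_4], [v_1,v_6], [v_2,v_3], [v_2,v_5], [v_3,v_4], [v_3,v_5], [v_3,v_6], [v_4,v_5]
  2-simplices (3): [v_0,v_1,v_6], [v_2,v_3,v_5], [v_3,v_4,v_5]

giving chain groups C_0 ≅ Z^7, C_1 ≅ Z^11, C_2 ≅ Z^3.

The boundary map ∂_1: C_1 → C_0 is given by ∂[p,q] = [q] − [p]. For instance
  ∂[v_1,v_4] = [v_4] − [v_1].
This gives a 7×11 integer matrix of rank 6; reducing to Smith normal form yields diagonal entries (1,1,1,1,1,1).

Boundary ∂_2: C_2 → C_1 maps a triangle to the signed sum of its edges. For instance
  ∂[v_0,v_1,v_6] = [v_1,v_6] − [v_0,v_6] + [v_0,v_1],
  ∂[v_3,v_4,v_5] = [v_4,v_5] − [v_3,v_5] + [v_3,v_4].
The resulting 11×3 matrix has rank 3, and its Smith normal form has invariant factors (1,1,1).

Reading off H_k = ker ∂_k / im ∂_{k+1}:

  H_0: rank C_0 − rank ∂_1 = 7 − 6 = 1, and the invariant factors of ∂_1 are all 1, so H_0 = Z.
  H_1: rank ker ∂_1 − rank ∂_2 = (11 − 6) − 3 = 2, and the invariant factors of ∂_2 are all 1, so H_1 = Z^2.
  H_2: rank ker ∂_2 − rank ∂_3 = (3 − 3) − 0 = 0, and there is no ∂_3, so H_2 = 0.

As a check, the Euler characteristic is 7 − 11 + 3 = -1, which agrees with 1 − 2 + 0 = -1.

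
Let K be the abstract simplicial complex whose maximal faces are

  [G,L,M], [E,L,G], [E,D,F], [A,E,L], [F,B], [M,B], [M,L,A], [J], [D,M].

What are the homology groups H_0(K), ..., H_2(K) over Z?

Order the vertices as A < B < D < E < F < G < J < L < M. Listing each simplex with vertices in this order, K has dimension 2 with simplices:

  0-simplices (9): A, B, D, E, F, G, J, L, M
  1-simplices (14): AE, AL, AM, BF, BM, DE, DF, DM, EF, EG, EL, GL, GM, LM
  2-simplices (5): AEL, ALM, DEF, EGL, GLM

giving chain groups C_0 ≅ Z^9, C_1 ≅ Z^14, C_2 ≅ Z^5.

The boundary map ∂_1: C_1 → C_0 sends each edge [p,q] (with p < q) to q − p. For instance
  ∂BF = F − B.
This gives a 9×14 integer matrix of rank 7; reducing to Smith normal form yields diagonal entries (1,1,1,1,1,1,1).

Boundary ∂_2: C_2 → C_1 acts by ∂[p,q,r] = [q,r] − [p,r] + [p,q]. For instance
  ∂ALM = LM − AM + AL,
  ∂GLM = LM − GM + GL.
The 14×5 boundary matrix has rank 5 and Smith normal form diag(1,1,1,1,1).

From H_k ≅ ker(∂_k) / im(∂_{k+1}) we obtain:

  H_0: rank C_0 − rank ∂_1 = 9 − 7 = 2, and the invariant factors of ∂_1 are all 1, so H_0 ≅ Z^2.
  H_1: rank ker ∂_1 − rank ∂_2 = (14 − 7) − 5 = 2, and the invariant factors of ∂_2 are all 1, so H_1 ≅ Z^2.
  H_2: rank ker ∂_2 − rank ∂_3 = (5 − 5) − 0 = 0, and there is no ∂_3, so H_2 ≅ 0.

H_0 ≅ Z^2,  H_1 ≅ Z^2,  H_2 = 0.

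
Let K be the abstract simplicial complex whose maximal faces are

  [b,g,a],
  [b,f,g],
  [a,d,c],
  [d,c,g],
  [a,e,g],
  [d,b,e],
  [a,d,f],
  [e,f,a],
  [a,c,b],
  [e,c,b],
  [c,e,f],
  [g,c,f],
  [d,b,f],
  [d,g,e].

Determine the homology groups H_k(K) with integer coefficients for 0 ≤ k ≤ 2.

Take the total order a < b < c < d < e < f < g on the vertex set. Then K (dimension 2) consists of the simplices:

  0-simplices (7): a, b, c, d, e, f, g
  1-simplices (21): ab, ac, ad, ae, af, ag, bc, bd, be, bf, bg, cd, ce, cf, cg, de, df, dg, ef, eg, fg
  2-simplices (14): abc, abg, acd, adf, aef, aeg, bce, bde, bdf, bfg, cdg, cef, cfg, deg

so the chain groups are C_0 ≅ Z^7, C_1 ≅ Z^21, C_2 ≅ Z^14.

The boundary map ∂_1: C_1 → C_0 sends each edge [p,q] (with p < q) to q − p.
The 7×21 boundary matrix has rank 6 and Smith normal form diag(1,1,1,1,1,1).

∂_2: C_2 → C_1 maps a triangle to the signed sum of its edges. For instance
  ∂aeg = eg − ag + ae,
  ∂abg = bg − ag + ab.
As a 21×14 matrix over Z this has rank 13, with invariant factors (1,1,1,1,1,1,1,1,1,1,1,1,1).

Now H_k = ker ∂_k / im ∂_{k+1}, so:

  H_0: rank C_0 − rank ∂_1 = 7 − 6 = 1, and the invariant factors of ∂_1 are all 1, so H_0 ≅ Z.
  H_1: rank ker ∂_1 − rank ∂_2 = (21 − 6) − 13 = 2, and the invariant factors of ∂_2 are all 1, so H_1 ≅ Z^2.
  H_2: rank ker ∂_2 − rank ∂_3 = (14 − 13) − 0 = 1, and there is no ∂_3, so H_2 ≅ Z.

H_0 = Z,  H_1 = Z^2,  H_2 = Z.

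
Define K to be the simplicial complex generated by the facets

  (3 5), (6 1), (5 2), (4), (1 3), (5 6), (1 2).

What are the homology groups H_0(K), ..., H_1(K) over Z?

Take the total order 1 < 2 < 3 < 4 < 5 < 6 on the vertex set. Then K (dimension 1) consists of the simplices:

  0-simplices (6): [1], [2], [3], [4], [5], [6]
  1-simplices (6): [1,2], [1,3], [1,6], [2,5], [3,5], [5,6]

giving chain groups C_0 ≅ Z^6, C_1 ≅ Z^6.

The boundary map ∂_1: C_1 → C_0 is given by ∂[p,q] = [q] − [p].
The 6×6 boundary matrix has rank 4 and Smith normal form diag(1,1,1,1).

Computing H_k = (kernel of ∂_k) / (image of ∂_{k+1}):

  H_0: rank C_0 − rank ∂_1 = 6 − 4 = 2, and the invariant factors of ∂_1 are all 1, so H_0 ≅ Z^2.
  H_1: rank ker ∂_1 − rank ∂_2 = (6 − 4) − 0 = 2, and there is no ∂_2, so H_1 ≅ Z^2.

H_0 = Z^2,  H_1 = Z^2.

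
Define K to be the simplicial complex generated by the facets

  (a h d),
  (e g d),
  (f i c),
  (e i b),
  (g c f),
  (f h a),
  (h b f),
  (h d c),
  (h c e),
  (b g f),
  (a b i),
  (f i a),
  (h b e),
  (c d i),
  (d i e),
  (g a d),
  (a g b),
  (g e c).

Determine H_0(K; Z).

H_0 = Z.

Fix the vertex order a < b < c < d < e < f < g < h < i and write every simplex with vertices in increasing order. Then dim K = 2 and the simplices of K are:

  0-simplices (9): a, b, c, d, e, f, g, h, i
  1-simplices (27): ab, ad, af, ag, ah, ai, be, bf, bg, bh, bi, cd, ce, cf, cg, ch, ci, de, dg, dh, di, eg, eh, ei, fg, fh, fi
  2-simplices (18): abg, abi, adg, adh, afh, afi, beh, bei, bfg, bfh, cdh, cdi, ceg, ceh, cfg, cfi, deg, dei

Hence C_0 ≅ Z^9, C_1 ≅ Z^27, C_2 ≅ Z^18.

The boundary map ∂_1: C_1 → C_0 is given by ∂[p,q] = [q] − [p]. For instance
  ∂ci = i − c.
The resulting 9×27 matrix has rank 8, and its Smith normal form has invariant factors (1,1,1,1,1,1,1,1).

∂_2: C_2 → C_1 acts by ∂[p,q,r] = [q,r] − [p,r] + [p,q]. For instance
  ∂cfg = fg − cg + cf,
  ∂adg = dg − ag + ad.
As a 27×18 matrix over Z this has rank 18, with invariant factors (1,1,1,1,1,1,1,1,1,1,1,1,1,1,1,1,1,2).

Computing H_k = (kernel of ∂_k) / (image of ∂_{k+1}):

  H_0: rank C_0 − rank ∂_1 = 9 − 8 = 1, and the invariant factors of ∂_1 are all 1, so H_0 ≅ Z.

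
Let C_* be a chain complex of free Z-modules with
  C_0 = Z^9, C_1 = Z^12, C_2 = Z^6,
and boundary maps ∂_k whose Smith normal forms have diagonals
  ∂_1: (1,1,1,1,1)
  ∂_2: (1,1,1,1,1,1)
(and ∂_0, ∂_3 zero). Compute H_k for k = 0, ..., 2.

H_0: b_0 = 9 − 0 − 5 = 4; torsion from ∂_1 factors > 1: none. So H_0 = Z^4.
H_1: b_1 = 12 − 5 − 6 = 1; torsion from ∂_2 factors > 1: none. So H_1 = Z.
H_2: b_2 = 6 − 6 − 0 = 0; torsion from ∂_3 factors > 1: none. So H_2 = 0.

H_0 = Z^4,  H_1 = Z,  H_2 = 0.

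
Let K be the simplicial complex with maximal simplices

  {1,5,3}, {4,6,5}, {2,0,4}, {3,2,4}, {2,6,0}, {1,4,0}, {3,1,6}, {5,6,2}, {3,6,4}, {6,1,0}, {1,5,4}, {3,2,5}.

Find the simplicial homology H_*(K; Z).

H_0 = Z,  H_1 = Z/2,  H_2 = 0.

K has 7 vertices, 18 edges, 12 triangles.
rank ∂_0 = 0, rank ∂_1 = 6 ⇒ b_0 = 7 − 0 − 6 = 1; all invariant factors of ∂_1 are 1 so no torsion. So H_0 = Z.
rank ∂_1 = 6, rank ∂_2 = 12 ⇒ b_1 = 18 − 6 − 12 = 0; ∂_2 has invariant factor(s) [2] giving torsion. So H_1 = Z/2.
rank ∂_2 = 12, rank ∂_3 = 0 ⇒ b_2 = 12 − 12 − 0 = 0. So H_2 = 0.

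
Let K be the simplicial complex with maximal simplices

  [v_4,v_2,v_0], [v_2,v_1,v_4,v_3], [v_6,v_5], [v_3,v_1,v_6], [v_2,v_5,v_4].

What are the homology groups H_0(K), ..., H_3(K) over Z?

H_0 = Z,  H_1 = Z,  H_2 = 0,  H_3 = 0.

Order the vertices as v_0 < v_1 < v_2 < v_3 < v_4 < v_5 < v_6. Listing each simplex with vertices in this order, K has dimension 3 with simplices:

  0-simplices (7): [v_0], [v_1], [v_2], [v_3], [v_4], [v_5], [v_6]
  1-simplices (13): [v_0,v_2], [v_0,v_4], [v_1,v_2], [v_1,v_3], [v_1,v_4], [v_1,v_6], [v_2,v_3], [v_2,v_4], [v_2,v_5], [v_3,v_4], [v_3,v_6], [v_4,v_5], [v_5,v_6]
  2-simplices (7): [v_0,v_2,v_4], [v_1,v_2,v_3], [v_1,v_2,v_4], [v_1,v_3,v_4], [v_1,v_3,v_6], [v_2,v_3,v_4], [v_2,v_4,v_5]
  3-simplices (1): [v_1,v_2,v_3,v_4]

so the chain groups are C_0 ≅ Z^7, C_1 ≅ Z^13, C_2 ≅ Z^7, C_3 ≅ Z^1.

The boundary map ∂_1: C_1 → C_0 sends each edge [p,q] (with p < q) to q − p.
The resulting 7×13 matrix has rank 6, and its Smith normal form has invariant factors (1,1,1,1,1,1).

∂_2: C_2 → C_1 sends each 2-simplex [p,q,r] to [q,r] − [p,r] + [p,q]. For instance
  ∂[v_2,v_4,v_5] = [v_4,v_5] − [v_2,v_5] + [v_2,v_4],
  ∂[v_1,v_2,v_3] = [v_2,v_3] − [v_1,v_3] + [v_1,v_2].
This gives a 13×7 integer matrix of rank 6; reducing to Smith normal form yields diagonal entries (1,1,1,1,1,1).

The boundary map ∂_3: C_3 → C_2 sends each 3-simplex σ to the alternating sum Σ_i (−1)^i (σ with its i-th vertex removed). For instance
  ∂[v_1,v_2,v_3,v_4] = [v_2,v_3,v_4] − [v_1,v_3,v_4] + [v_1,v_2,v_4] − [v_1,v_2,v_3].
As a 7×1 matrix over Z this has rank 1, with invariant factors (1).

From H_k ≅ ker(∂_k) / im(∂_{k+1}) we obtain:

  H_0: rank C_0 − rank ∂_1 = 7 − 6 = 1, and the invariant factors of ∂_1 are all 1, so H_0 = Z.
  H_1: rank ker ∂_1 − rank ∂_2 = (13 − 6) − 6 = 1, and the invariant factors of ∂_2 are all 1, so H_1 = Z.
  H_2: rank ker ∂_2 − rank ∂_3 = (7 − 6) − 1 = 0, and the invariant factors of ∂_3 are all 1, so H_2 = 0.
  H_3: rank ker ∂_3 − rank ∂_4 = (1 − 1) − 0 = 0, and there is no ∂_4, so H_3 = 0.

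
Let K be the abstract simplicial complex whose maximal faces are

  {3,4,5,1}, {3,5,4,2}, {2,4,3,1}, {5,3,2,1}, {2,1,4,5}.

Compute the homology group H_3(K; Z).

Order the vertices as 1 < 2 < 3 < 4 < 5. Listing each simplex with vertices in this order, K has dimension 3 with simplices:

  0-simplices (5): [1], [2], [3], [4], [5]
  1-simplices (10): [1,2], [1,3], [1,4], [1,5], [2,3], [2,4], [2,5], [3,4], [3,5], [4,5]
  2-simplices (10): [1,2,3], [1,2,4], [1,2,5], [1,3,4], [1,3,5], [1,4,5], [2,3,4], [2,3,5], [2,4,5], [3,4,5]
  3-simplices (5): [1,2,3,4], [1,2,3,5], [1,2,4,5], [1,3,4,5], [2,3,4,5]

Hence C_0 ≅ Z^5, C_1 ≅ Z^10, C_2 ≅ Z^10, C_3 ≅ Z^5.

∂_1: C_1 → C_0 maps an edge to its endpoints' difference, ∂[p,q] = q − p.
The 5×10 boundary matrix has rank 4 and Smith normal form diag(1,1,1,1).

Boundary ∂_2: C_2 → C_1 acts by ∂[p,q,r] = [q,r] − [p,r] + [p,q]. For instance
  ∂[1,2,5] = [2,5] − [1,5] + [1,2],
  ∂[2,4,5] = [4,5] − [2,5] + [2,4].
The 10×10 boundary matrix has rank 6 and Smith normal form diag(1,1,1,1,1,1).

Boundary ∂_3: C_3 → C_2 sends each 3-simplex σ to the alternating sum Σ_i (−1)^i (σ with its i-th vertex removed). For instance
  ∂[1,2,3,4] = [2,3,4] − [1,3,4] + [1,2,4] − [1,2,3],
  ∂[1,2,3,5] = [2,3,5] − [1,3,5] + [1,2,5] − [1,2,3].
The 10×5 boundary matrix has rank 4 and Smith normal form diag(1,1,1,1).

Computing H_k = (kernel of ∂_k) / (image of ∂_{k+1}):

  H_3: rank ker ∂_3 − rank ∂_4 = (5 − 4) − 0 = 1, and there is no ∂_4, so H_3 = Z.

(K is a triangulation of the 3-sphere S^3.)

H_3 ≅ Z.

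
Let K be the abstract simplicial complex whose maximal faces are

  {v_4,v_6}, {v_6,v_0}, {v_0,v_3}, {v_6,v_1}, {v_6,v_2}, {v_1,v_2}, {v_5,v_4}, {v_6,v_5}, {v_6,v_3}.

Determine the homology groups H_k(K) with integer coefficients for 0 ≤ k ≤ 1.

Fix the vertex order v_0 < v_1 < v_2 < v_3 < v_4 < v_5 < v_6 and write every simplex with vertices in increasing order. Then dim K = 1 and the simplices of K are:

  0-simplices (7): [v_0], [v_1], [v_2], [v_3], [v_4], [v_5], [v_6]
  1-simplices (9): [v_0,v_3], [v_0,v_6], [v_1,v_2], [v_1,v_6], [v_2,v_6], [v_3,v_6], [v_4,v_5], [v_4,v_6], [v_5,v_6]

Hence C_0 ≅ Z^7, C_1 ≅ Z^9.

The boundary map ∂_1: C_1 → C_0 is given by ∂[p,q] = [q] − [p]. For instance
  ∂[v_0,v_3] = [v_3] − [v_0].
As a 7×9 matrix over Z this has rank 6, with invariant factors (1,1,1,1,1,1).

Computing H_k = (kernel of ∂_k) / (image of ∂_{k+1}):

  H_0: rank C_0 − rank ∂_1 = 7 − 6 = 1, and the invariant factors of ∂_1 are all 1, so H_0 ≅ Z.
  H_1: rank ker ∂_1 − rank ∂_2 = (9 − 6) − 0 = 3, and there is no ∂_2, so H_1 ≅ Z^3.

As a check, the Euler characteristic is 7 − 9 = -2, which agrees with 1 − 3 = -2.

H_0 ≅ Z,  H_1 ≅ Z^3.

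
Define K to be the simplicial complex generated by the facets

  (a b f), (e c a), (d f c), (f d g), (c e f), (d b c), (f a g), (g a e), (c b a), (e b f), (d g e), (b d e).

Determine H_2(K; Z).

Fix the vertex order a < b < c < d < e < f < g and write every simplex with vertices in increasing order. Then dim K = 2 and the simplices of K are:

  0-simplices (7): a, b, c, d, e, f, g
  1-simplices (18): ab, ac, ae, af, ag, bc, bd, be, bf, cd, ce, cf, de, df, dg, ef, eg, fg
  2-simplices (12): abc, abf, ace, aeg, afg, bcd, bde, bef, cdf, cef, deg, dfg

so the chain groups are C_0 ≅ Z^7, C_1 ≅ Z^18, C_2 ≅ Z^12.

Boundary ∂_1: C_1 → C_0 sends each edge [p,q] (with p < q) to q − p. For instance
  ∂cf = f − c.
As a 7×18 matrix over Z this has rank 6, with invariant factors (1,1,1,1,1,1).

∂_2: C_2 → C_1 acts by ∂[p,q,r] = [q,r] − [p,r] + [p,q]. For instance
  ∂cef = ef − cf + ce,
  ∂afg = fg − ag + af.
As a 18×12 matrix over Z this has rank 12, with invariant factors (1,1,1,1,1,1,1,1,1,1,1,2).

Now H_k = ker ∂_k / im ∂_{k+1}, so:

  H_2: rank ker ∂_2 − rank ∂_3 = (12 − 12) − 0 = 0, and there is no ∂_3, so H_2 = 0.

H_2 ≅ 0.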